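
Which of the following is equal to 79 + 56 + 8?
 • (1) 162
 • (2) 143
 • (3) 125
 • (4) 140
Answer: 2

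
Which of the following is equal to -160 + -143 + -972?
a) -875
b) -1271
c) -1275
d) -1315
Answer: c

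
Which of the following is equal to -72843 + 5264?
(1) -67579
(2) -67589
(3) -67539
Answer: 1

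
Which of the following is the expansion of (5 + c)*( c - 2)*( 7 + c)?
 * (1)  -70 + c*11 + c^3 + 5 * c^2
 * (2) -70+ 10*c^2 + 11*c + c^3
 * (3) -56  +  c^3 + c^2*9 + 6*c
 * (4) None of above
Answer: 2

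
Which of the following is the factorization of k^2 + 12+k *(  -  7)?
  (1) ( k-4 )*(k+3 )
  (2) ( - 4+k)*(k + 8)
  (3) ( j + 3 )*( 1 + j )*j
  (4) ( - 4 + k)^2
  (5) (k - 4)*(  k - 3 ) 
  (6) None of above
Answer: 5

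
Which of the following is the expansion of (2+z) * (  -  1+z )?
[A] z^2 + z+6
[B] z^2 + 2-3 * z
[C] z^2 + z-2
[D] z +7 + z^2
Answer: C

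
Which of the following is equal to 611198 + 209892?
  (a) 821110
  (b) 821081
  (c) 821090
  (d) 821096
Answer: c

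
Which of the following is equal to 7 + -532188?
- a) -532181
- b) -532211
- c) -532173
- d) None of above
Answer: a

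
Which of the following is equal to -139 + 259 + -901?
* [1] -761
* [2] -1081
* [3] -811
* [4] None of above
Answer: 4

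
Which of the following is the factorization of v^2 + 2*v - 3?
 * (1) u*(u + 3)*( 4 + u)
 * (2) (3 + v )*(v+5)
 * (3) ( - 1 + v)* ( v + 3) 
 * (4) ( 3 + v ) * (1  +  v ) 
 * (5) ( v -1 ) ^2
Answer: 3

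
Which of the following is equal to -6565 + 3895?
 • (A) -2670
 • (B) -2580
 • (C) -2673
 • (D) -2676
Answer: A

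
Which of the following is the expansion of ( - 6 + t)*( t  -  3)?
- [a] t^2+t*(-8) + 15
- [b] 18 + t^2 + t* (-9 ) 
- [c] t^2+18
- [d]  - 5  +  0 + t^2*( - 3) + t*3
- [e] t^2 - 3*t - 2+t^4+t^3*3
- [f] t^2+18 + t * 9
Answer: b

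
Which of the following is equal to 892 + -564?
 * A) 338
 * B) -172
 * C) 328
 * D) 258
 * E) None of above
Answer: C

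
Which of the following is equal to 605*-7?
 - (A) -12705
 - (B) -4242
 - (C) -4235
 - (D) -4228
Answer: C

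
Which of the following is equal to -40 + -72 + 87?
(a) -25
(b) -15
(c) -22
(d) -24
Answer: a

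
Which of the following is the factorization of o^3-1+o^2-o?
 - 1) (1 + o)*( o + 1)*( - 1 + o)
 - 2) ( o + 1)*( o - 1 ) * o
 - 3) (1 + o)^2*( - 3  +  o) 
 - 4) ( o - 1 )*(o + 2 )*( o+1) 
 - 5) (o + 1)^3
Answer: 1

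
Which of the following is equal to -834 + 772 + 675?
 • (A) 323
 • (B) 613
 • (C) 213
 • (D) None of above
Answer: B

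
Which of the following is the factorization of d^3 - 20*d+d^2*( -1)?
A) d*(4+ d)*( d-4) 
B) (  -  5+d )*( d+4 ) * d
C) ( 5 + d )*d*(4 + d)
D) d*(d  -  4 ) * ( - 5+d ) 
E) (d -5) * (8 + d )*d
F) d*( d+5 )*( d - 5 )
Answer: B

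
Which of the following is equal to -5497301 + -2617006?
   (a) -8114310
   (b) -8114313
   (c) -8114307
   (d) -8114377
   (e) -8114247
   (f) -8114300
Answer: c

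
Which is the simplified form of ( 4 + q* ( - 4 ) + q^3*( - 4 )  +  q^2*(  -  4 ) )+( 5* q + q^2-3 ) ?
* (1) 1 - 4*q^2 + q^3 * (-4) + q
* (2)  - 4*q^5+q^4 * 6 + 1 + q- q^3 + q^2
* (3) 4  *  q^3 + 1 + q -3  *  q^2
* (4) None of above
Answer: 4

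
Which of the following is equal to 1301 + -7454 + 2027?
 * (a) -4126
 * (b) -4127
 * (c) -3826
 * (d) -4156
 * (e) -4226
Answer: a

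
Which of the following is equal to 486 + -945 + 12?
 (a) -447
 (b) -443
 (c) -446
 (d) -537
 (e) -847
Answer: a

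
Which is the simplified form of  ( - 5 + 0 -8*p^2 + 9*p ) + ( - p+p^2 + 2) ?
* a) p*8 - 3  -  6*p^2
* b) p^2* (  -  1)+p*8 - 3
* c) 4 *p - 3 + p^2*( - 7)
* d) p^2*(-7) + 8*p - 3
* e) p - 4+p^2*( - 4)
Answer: d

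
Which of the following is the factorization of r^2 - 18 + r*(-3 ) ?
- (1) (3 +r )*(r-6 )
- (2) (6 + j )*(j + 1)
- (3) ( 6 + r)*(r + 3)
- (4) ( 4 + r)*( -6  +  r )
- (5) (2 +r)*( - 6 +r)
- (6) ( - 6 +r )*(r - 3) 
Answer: 1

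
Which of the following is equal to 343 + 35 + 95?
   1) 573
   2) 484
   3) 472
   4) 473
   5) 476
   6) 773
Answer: 4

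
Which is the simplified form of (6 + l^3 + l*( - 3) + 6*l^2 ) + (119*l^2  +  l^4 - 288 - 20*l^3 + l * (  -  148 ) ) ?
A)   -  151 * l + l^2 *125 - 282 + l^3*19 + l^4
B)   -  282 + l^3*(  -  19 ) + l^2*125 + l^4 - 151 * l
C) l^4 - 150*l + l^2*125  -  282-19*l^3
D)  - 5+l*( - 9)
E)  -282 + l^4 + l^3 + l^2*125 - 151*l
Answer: B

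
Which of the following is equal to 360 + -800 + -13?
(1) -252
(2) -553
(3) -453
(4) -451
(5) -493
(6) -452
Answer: 3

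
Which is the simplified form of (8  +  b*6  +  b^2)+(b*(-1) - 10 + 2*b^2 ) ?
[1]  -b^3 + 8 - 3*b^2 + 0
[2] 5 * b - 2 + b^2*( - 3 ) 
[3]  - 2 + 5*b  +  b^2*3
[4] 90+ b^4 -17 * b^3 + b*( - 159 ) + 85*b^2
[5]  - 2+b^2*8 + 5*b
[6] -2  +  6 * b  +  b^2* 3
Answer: 3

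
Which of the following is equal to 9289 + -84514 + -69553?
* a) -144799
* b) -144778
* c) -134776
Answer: b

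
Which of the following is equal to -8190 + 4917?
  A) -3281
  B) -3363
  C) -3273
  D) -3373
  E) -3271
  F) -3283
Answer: C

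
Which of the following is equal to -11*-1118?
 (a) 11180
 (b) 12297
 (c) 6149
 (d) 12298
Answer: d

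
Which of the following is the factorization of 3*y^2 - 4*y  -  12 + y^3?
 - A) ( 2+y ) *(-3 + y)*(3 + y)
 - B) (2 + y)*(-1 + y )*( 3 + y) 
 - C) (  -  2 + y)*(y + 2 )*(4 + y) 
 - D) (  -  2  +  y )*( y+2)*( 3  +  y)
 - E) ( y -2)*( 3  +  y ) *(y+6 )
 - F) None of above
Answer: D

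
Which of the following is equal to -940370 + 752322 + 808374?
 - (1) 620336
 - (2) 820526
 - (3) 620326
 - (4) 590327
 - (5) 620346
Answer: 3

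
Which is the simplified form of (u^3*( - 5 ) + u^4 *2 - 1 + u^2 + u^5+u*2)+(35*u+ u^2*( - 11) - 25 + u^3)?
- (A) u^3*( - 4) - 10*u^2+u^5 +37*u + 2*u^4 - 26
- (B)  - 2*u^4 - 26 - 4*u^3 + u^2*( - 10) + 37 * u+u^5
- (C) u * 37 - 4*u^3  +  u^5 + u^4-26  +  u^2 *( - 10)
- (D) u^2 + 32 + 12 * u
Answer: A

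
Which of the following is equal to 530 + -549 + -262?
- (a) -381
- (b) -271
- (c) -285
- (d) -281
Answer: d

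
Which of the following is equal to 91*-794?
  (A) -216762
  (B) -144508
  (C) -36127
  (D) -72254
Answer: D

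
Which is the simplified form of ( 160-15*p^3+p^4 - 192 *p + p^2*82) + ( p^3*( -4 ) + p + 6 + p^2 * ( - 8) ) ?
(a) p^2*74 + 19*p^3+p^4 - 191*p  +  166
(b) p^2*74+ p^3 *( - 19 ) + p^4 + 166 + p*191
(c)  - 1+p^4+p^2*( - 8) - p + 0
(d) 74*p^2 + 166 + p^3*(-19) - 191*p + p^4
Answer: d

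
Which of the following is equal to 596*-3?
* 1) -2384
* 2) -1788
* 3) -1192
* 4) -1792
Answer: 2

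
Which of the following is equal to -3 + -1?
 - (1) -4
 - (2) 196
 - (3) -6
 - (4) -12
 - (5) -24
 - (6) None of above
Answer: 1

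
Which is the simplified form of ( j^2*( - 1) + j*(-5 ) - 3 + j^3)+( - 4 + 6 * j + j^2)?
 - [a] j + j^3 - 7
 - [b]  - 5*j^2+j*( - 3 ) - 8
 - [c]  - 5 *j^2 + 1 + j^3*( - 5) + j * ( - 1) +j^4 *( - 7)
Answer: a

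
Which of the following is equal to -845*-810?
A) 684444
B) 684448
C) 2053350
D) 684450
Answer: D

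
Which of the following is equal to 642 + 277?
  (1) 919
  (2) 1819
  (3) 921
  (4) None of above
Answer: 1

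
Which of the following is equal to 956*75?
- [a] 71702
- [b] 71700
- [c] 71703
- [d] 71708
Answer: b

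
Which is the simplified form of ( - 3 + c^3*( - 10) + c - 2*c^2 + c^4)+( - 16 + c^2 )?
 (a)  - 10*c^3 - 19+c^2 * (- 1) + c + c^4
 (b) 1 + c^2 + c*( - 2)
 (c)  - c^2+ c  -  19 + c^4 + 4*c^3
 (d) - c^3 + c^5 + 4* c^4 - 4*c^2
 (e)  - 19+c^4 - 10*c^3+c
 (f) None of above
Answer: a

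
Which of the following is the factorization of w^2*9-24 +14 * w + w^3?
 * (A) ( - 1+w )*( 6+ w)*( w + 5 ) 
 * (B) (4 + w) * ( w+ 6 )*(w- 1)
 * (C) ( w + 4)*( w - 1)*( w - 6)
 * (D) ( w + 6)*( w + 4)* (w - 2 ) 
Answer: B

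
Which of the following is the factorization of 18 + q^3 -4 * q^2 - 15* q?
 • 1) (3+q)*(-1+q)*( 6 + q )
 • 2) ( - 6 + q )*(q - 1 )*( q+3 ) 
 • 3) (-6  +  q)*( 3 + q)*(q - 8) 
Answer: 2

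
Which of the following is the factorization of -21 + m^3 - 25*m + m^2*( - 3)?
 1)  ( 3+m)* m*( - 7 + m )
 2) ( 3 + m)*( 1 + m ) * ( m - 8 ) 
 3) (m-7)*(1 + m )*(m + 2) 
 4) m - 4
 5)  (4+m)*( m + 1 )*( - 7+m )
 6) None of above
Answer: 6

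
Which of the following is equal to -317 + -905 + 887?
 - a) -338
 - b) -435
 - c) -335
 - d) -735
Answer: c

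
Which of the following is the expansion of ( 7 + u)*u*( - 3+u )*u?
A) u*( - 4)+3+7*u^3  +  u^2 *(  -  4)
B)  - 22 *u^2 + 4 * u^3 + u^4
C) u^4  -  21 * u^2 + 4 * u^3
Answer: C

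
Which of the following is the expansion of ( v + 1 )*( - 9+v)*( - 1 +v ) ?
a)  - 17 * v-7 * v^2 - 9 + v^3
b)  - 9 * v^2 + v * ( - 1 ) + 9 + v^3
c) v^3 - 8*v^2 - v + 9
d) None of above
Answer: b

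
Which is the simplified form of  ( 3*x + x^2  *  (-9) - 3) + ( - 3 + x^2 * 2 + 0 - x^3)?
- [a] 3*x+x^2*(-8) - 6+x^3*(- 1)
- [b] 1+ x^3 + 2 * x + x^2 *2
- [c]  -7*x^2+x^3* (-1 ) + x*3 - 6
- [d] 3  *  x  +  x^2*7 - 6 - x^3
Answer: c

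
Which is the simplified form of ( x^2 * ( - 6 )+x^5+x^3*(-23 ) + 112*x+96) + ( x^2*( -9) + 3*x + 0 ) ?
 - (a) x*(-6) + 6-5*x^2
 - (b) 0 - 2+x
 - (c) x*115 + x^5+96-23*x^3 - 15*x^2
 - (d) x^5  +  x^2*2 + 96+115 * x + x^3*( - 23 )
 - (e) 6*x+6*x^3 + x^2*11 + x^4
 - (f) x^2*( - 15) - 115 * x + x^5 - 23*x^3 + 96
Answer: c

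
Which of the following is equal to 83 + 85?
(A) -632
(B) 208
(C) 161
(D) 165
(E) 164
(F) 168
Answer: F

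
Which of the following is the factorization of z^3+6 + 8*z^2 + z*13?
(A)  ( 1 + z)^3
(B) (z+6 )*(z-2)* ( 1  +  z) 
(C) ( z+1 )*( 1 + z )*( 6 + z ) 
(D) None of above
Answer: C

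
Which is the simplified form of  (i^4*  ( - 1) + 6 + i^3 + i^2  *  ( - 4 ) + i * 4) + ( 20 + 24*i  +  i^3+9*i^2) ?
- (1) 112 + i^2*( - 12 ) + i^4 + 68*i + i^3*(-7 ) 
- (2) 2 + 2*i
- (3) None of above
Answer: 3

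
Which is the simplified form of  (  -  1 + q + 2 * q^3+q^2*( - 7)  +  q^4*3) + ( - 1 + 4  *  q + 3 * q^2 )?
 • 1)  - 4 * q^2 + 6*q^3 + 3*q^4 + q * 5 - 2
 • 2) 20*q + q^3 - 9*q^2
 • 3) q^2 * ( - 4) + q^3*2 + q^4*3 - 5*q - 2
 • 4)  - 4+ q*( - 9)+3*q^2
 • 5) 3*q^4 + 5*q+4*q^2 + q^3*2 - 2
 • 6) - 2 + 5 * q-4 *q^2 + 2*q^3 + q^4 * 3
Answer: 6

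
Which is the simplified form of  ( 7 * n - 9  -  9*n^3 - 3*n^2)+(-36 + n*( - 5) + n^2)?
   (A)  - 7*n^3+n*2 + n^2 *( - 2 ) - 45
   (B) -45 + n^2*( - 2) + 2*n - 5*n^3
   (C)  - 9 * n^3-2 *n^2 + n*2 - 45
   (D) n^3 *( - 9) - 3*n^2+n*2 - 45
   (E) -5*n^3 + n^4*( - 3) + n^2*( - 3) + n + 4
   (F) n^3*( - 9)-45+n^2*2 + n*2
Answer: C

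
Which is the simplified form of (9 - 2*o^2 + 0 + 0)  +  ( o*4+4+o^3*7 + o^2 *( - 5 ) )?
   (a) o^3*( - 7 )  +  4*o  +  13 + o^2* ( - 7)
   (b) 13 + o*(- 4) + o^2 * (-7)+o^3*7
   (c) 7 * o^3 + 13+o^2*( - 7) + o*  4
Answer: c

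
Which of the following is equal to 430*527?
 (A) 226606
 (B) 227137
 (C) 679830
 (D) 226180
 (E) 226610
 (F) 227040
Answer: E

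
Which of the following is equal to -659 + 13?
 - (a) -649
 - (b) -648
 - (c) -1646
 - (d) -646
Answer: d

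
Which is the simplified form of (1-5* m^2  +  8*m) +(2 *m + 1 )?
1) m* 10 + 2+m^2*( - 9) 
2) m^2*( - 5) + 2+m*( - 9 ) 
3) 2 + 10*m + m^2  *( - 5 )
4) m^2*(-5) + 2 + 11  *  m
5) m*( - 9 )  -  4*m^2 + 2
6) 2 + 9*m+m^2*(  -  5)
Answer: 3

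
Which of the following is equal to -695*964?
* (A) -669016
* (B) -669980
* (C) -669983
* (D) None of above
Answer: B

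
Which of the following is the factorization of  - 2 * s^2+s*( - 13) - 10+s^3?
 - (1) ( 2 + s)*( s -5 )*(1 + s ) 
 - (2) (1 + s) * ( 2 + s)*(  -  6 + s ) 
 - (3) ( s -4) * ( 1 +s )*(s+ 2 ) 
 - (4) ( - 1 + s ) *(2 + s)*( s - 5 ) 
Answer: 1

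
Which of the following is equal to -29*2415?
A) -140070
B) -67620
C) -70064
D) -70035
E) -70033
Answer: D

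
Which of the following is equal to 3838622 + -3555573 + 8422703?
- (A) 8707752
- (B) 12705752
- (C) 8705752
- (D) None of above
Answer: C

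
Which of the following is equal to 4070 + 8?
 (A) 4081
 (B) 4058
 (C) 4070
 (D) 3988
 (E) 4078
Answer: E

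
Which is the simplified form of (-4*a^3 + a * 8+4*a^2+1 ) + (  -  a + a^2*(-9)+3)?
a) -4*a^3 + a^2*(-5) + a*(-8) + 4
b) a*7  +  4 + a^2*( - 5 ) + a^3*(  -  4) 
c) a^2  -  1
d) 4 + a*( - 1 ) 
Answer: b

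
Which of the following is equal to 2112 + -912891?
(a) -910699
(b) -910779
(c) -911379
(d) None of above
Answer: b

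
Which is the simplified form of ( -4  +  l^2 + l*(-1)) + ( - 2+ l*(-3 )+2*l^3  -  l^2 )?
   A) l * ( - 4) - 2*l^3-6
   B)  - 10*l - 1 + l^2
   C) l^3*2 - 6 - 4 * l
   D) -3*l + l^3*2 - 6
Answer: C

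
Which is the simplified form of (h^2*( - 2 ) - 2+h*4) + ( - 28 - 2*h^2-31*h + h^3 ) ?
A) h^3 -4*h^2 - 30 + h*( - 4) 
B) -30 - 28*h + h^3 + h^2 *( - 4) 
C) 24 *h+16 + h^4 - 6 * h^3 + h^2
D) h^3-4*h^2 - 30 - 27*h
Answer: D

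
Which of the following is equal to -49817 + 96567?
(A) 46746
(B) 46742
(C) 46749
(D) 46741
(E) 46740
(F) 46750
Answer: F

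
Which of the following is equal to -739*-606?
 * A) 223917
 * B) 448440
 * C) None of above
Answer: C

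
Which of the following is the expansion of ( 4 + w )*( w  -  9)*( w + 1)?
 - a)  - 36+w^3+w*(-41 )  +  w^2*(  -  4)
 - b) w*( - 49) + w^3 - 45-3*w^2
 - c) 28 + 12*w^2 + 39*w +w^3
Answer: a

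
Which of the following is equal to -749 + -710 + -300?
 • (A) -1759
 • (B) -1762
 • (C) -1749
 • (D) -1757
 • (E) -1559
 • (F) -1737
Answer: A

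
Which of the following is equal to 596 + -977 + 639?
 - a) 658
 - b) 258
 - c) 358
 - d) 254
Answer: b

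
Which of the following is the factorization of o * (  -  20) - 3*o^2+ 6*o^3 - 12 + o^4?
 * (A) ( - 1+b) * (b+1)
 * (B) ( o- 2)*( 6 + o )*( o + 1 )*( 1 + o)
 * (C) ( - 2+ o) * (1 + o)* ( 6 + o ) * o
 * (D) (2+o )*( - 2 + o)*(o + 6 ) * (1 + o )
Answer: B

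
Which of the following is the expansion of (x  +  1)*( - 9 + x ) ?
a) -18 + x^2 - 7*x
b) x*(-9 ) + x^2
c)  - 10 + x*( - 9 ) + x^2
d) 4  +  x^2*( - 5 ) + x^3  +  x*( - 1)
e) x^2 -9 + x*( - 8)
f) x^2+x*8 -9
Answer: e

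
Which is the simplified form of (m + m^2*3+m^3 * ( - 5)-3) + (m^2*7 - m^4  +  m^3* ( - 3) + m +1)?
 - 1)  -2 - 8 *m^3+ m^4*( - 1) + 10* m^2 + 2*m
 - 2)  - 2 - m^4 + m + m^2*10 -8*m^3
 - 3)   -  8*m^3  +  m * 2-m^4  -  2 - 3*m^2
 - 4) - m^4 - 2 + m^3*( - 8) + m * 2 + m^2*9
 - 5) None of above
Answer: 1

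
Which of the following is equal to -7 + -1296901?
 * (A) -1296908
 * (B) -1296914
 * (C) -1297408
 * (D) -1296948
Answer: A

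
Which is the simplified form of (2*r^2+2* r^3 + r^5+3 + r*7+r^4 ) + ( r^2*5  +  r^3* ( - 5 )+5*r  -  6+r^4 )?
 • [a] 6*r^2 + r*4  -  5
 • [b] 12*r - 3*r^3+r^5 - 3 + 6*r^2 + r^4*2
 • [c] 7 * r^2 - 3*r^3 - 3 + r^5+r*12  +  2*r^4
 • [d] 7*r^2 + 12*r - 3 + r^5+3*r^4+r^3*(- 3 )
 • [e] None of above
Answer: c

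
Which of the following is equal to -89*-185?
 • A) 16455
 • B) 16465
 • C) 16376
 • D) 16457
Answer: B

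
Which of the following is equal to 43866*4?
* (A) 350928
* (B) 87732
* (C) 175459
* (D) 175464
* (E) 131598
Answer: D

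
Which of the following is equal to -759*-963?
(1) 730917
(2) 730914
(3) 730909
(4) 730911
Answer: 1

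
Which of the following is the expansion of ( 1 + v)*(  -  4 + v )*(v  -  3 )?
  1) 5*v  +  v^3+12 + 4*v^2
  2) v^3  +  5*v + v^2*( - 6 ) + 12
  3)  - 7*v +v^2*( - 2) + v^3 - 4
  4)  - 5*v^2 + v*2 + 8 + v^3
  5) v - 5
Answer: 2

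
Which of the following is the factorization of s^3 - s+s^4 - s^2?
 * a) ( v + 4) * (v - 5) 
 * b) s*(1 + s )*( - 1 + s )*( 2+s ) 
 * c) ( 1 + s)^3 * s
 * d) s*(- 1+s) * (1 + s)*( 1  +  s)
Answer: d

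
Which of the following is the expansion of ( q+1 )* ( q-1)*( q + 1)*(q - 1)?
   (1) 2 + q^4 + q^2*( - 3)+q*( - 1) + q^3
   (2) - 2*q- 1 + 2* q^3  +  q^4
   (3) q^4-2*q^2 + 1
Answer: 3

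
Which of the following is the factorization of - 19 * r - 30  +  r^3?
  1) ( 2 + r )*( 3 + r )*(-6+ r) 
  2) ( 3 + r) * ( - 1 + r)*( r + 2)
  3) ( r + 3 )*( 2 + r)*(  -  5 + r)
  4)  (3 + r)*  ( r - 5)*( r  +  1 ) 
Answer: 3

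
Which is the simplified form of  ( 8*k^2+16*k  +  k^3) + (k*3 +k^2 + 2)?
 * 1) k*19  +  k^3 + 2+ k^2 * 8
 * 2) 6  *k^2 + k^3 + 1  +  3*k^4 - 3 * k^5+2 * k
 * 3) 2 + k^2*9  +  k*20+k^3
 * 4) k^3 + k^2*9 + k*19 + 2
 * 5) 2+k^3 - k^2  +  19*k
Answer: 4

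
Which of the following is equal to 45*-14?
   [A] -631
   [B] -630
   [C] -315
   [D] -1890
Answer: B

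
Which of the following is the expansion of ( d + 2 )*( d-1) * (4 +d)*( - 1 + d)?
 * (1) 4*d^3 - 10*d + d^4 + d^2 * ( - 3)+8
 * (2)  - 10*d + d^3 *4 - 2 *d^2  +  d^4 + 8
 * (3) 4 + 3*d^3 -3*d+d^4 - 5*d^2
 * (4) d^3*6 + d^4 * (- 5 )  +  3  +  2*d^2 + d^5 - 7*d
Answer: 1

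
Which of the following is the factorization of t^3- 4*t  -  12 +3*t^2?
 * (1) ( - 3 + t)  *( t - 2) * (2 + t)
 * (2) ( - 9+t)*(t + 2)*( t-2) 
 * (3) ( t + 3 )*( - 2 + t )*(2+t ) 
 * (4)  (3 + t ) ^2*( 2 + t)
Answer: 3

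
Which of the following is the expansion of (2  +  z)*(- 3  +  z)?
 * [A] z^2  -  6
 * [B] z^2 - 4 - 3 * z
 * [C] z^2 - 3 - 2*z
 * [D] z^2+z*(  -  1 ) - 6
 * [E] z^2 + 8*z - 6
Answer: D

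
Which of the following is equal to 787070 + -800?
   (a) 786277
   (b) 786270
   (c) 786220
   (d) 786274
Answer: b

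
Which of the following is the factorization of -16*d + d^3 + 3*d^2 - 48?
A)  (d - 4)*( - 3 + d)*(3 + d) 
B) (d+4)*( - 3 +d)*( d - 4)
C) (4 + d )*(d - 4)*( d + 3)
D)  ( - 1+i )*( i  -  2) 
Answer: C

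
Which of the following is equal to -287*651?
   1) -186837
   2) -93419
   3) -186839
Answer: 1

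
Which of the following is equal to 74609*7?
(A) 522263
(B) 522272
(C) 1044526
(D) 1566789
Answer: A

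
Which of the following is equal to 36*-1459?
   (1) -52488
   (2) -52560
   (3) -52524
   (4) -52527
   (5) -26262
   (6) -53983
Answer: 3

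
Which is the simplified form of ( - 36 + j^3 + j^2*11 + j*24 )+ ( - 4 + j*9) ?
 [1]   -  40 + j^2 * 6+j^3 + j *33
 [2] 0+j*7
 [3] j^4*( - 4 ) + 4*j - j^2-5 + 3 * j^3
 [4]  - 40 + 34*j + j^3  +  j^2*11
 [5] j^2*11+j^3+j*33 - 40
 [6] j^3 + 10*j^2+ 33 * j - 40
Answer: 5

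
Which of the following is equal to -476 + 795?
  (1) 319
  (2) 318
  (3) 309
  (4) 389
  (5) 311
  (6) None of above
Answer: 1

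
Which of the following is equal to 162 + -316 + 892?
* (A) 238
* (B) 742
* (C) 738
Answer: C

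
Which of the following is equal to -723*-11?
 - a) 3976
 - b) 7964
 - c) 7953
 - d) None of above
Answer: c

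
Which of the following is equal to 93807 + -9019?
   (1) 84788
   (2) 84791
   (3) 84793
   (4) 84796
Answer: 1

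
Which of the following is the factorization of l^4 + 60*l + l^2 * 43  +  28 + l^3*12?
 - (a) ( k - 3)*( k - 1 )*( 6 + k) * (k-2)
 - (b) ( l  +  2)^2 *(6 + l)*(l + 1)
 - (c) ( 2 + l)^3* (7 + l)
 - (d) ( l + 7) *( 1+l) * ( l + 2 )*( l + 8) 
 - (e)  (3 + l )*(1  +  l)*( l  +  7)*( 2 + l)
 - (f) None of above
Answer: f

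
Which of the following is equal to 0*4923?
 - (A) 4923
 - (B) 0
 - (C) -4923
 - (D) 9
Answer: B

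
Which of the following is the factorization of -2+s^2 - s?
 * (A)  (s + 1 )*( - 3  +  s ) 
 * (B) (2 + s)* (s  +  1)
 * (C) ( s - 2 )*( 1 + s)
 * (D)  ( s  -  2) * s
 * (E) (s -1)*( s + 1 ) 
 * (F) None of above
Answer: C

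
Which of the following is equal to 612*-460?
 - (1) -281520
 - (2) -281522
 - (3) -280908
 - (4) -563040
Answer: 1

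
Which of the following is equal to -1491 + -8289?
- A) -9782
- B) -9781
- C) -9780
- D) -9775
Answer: C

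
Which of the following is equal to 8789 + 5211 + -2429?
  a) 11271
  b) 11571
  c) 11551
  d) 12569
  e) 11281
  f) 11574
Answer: b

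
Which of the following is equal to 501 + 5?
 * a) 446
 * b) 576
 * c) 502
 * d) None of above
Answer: d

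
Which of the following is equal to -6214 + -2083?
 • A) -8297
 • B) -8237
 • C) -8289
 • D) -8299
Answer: A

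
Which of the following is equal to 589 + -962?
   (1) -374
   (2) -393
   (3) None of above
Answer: 3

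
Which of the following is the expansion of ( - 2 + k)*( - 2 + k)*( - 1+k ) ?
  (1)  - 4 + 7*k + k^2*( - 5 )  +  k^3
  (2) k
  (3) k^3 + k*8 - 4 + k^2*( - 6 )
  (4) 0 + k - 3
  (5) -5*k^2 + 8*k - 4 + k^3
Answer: 5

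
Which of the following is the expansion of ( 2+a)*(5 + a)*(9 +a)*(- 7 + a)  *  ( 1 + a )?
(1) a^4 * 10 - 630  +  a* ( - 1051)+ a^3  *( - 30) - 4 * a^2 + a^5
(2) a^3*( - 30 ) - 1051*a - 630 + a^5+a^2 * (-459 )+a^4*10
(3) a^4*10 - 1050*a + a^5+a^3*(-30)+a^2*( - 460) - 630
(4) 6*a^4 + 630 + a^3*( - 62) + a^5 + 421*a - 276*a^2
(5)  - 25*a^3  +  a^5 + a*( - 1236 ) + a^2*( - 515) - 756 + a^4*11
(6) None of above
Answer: 6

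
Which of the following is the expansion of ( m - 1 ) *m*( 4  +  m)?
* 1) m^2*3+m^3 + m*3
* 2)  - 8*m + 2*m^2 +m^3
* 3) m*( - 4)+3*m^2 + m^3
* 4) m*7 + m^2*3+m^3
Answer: 3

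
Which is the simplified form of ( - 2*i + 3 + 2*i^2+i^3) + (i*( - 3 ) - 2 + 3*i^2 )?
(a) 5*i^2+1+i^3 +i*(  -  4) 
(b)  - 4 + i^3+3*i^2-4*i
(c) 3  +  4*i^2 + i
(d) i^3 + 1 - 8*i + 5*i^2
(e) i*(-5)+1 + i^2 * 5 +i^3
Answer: e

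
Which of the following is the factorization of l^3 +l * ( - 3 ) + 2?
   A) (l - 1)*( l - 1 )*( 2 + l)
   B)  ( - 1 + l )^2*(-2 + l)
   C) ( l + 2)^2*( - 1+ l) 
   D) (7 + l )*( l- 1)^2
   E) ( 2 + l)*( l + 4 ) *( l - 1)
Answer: A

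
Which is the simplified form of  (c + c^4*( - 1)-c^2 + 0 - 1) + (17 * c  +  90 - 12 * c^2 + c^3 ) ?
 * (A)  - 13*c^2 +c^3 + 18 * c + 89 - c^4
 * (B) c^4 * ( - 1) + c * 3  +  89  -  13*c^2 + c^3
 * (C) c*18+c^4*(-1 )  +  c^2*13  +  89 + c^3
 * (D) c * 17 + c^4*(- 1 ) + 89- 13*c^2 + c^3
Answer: A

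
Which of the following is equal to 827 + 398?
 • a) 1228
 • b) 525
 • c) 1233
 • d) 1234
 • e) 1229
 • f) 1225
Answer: f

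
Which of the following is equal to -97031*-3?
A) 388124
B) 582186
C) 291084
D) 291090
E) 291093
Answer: E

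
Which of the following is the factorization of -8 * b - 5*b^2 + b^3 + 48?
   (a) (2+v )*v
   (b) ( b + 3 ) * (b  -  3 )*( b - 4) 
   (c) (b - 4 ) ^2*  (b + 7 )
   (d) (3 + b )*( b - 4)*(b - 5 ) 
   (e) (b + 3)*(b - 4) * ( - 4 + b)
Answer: e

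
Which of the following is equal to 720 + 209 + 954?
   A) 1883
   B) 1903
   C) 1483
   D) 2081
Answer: A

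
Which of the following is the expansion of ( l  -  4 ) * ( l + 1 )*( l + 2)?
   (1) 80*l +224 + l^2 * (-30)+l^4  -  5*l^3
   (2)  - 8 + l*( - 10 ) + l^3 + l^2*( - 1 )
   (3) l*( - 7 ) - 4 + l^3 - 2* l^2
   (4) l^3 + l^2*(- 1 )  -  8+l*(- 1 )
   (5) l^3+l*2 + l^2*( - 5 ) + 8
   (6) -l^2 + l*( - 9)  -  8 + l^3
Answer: 2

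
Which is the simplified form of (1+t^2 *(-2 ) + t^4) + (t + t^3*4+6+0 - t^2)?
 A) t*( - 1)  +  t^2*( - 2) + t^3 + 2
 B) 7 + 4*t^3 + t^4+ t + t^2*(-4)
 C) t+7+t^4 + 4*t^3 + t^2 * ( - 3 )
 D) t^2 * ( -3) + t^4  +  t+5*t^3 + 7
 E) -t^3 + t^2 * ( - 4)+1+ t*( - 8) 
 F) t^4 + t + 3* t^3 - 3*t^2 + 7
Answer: C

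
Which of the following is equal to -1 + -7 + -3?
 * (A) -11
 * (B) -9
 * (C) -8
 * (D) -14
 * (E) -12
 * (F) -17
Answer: A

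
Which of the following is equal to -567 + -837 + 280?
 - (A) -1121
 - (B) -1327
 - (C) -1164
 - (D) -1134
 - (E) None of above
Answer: E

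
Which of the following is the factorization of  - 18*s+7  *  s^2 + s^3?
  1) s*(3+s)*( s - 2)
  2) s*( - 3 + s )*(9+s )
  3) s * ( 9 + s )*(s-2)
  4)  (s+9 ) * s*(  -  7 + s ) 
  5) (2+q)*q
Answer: 3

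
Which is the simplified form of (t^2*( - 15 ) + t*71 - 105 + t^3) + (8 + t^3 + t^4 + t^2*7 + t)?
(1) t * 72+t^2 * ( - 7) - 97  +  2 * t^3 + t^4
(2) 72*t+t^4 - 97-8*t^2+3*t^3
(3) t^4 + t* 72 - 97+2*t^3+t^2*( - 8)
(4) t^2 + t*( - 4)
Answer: 3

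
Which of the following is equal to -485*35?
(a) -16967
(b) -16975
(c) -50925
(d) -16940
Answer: b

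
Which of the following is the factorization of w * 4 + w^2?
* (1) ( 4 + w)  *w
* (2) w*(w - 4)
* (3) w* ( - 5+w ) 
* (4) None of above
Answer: 1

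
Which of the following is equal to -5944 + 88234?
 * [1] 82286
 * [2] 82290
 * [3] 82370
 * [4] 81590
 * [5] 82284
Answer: 2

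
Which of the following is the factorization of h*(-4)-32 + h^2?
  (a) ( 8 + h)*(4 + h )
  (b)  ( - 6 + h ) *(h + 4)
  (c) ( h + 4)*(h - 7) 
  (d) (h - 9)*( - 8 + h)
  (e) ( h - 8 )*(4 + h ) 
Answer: e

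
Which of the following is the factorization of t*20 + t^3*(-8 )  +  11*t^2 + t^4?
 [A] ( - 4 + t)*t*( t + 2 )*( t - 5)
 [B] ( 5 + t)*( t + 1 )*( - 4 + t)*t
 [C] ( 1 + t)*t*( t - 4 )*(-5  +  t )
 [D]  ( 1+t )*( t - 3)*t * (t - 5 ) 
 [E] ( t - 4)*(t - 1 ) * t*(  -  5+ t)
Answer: C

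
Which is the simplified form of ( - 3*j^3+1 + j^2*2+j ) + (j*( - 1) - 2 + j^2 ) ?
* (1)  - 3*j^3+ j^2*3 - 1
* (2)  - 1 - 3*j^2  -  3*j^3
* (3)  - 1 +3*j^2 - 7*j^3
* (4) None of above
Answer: 1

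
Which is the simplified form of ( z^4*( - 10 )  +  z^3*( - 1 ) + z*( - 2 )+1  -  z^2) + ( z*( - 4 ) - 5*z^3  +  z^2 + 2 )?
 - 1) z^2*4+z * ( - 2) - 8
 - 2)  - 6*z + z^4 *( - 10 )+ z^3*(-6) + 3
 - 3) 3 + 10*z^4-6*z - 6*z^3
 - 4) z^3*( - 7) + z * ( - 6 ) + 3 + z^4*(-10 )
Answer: 2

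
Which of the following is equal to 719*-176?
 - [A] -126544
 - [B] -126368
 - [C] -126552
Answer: A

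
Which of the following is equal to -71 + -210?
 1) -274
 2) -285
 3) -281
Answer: 3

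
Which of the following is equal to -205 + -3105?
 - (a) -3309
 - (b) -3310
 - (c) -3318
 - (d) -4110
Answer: b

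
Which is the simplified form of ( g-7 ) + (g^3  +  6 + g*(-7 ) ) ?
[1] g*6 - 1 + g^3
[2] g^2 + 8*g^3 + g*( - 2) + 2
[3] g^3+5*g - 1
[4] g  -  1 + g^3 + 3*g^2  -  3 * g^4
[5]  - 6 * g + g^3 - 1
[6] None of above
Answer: 5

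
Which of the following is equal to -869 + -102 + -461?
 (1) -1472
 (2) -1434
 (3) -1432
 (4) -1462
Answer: 3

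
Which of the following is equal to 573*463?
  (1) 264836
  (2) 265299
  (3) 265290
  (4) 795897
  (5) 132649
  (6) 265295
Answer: 2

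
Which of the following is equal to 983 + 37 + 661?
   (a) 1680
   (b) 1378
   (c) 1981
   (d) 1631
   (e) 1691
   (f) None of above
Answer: f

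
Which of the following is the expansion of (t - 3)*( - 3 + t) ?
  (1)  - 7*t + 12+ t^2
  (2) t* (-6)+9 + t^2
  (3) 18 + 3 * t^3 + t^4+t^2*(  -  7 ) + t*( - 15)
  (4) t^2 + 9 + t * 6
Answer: 2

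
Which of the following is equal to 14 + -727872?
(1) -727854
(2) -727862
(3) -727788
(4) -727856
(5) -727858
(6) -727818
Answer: 5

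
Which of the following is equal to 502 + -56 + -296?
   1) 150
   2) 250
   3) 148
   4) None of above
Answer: 1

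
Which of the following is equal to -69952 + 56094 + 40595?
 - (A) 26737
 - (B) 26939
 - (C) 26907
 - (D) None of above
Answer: A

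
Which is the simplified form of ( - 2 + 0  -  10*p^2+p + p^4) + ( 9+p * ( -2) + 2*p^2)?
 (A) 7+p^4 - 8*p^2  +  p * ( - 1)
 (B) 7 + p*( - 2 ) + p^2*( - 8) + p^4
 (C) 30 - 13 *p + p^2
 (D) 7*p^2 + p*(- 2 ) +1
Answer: A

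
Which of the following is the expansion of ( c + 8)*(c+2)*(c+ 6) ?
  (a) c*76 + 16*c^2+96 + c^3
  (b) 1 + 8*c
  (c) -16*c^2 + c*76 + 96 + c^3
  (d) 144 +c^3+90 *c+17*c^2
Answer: a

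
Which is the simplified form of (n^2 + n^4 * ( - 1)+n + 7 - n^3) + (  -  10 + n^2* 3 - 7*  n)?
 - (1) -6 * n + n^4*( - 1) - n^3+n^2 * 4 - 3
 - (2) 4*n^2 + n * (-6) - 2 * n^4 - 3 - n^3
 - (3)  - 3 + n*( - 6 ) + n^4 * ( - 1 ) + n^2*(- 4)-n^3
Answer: 1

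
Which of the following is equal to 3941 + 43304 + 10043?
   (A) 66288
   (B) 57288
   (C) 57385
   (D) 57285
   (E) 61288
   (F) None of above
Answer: B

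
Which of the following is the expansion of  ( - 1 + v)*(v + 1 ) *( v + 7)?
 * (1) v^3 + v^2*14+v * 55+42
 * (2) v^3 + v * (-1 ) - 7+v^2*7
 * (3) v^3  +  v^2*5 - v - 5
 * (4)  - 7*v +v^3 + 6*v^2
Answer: 2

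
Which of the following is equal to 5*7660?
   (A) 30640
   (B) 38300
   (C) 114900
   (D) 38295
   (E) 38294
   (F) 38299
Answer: B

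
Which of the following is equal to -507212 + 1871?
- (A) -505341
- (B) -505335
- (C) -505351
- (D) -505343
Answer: A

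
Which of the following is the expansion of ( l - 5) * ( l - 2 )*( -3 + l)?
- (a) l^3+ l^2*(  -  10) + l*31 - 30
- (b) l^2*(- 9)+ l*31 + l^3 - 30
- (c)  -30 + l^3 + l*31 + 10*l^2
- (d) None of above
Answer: a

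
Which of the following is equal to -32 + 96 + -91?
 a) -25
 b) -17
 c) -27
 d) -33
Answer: c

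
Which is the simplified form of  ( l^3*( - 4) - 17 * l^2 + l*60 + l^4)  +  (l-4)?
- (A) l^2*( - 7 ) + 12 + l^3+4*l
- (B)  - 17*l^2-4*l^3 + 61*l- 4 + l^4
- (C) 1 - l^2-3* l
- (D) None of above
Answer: B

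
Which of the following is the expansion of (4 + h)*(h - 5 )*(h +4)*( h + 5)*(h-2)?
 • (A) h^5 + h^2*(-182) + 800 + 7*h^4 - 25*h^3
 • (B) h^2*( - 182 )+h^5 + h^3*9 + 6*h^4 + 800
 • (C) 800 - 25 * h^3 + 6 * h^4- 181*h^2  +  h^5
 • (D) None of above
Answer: D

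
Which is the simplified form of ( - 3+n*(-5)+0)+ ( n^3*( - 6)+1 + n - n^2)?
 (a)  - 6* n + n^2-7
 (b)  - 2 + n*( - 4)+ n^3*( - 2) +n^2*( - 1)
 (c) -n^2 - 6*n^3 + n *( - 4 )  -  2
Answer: c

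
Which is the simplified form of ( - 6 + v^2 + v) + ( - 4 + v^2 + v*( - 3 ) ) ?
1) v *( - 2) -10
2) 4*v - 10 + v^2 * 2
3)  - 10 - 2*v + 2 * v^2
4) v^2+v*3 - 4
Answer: 3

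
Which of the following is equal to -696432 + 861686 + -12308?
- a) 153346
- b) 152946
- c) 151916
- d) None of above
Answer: b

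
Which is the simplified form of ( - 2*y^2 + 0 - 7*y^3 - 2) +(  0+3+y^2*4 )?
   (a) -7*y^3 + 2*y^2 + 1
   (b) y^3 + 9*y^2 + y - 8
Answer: a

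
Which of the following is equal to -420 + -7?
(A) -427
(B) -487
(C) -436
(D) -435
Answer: A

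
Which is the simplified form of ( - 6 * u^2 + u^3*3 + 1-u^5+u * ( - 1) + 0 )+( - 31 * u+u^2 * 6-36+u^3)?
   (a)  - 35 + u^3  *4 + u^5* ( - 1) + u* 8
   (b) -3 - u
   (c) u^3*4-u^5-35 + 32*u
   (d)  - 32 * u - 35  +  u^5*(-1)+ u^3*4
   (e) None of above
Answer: d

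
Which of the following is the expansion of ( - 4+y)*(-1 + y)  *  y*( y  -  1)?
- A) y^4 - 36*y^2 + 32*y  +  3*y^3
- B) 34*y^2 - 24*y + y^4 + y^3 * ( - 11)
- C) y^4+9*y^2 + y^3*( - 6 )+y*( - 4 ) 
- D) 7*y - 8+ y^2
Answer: C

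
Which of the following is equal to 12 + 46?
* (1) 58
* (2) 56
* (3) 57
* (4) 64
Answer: 1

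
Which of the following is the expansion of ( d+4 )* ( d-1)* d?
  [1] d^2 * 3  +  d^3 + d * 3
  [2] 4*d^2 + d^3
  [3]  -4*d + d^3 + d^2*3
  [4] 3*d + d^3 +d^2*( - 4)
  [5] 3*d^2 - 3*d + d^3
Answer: 3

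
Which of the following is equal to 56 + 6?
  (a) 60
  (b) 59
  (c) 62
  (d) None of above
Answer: c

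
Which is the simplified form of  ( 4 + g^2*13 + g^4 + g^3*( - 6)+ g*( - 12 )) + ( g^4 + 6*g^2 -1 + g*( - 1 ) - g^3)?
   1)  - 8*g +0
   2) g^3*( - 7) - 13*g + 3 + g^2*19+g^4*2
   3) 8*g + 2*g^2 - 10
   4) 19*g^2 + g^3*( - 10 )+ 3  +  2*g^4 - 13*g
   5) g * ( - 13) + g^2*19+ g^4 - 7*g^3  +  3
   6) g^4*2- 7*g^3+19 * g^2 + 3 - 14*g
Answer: 2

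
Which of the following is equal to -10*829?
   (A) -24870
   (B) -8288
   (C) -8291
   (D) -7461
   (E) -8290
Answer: E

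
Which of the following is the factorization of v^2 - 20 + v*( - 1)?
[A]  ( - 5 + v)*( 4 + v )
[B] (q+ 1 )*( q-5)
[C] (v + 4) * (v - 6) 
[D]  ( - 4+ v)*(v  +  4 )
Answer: A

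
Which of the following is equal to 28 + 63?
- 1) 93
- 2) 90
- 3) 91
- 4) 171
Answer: 3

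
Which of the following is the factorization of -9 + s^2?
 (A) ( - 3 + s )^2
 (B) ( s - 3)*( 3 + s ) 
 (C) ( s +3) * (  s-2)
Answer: B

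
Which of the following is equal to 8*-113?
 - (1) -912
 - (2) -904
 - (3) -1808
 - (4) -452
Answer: 2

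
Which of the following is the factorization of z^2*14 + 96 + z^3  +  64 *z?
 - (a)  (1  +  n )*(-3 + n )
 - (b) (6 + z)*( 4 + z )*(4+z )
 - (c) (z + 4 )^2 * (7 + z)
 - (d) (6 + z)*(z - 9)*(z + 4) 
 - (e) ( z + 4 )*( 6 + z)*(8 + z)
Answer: b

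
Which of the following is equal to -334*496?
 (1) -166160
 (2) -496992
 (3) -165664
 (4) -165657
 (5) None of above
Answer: 3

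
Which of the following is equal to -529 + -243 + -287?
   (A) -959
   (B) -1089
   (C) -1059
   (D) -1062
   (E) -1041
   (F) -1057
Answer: C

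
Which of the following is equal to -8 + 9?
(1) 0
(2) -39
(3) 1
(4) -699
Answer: 3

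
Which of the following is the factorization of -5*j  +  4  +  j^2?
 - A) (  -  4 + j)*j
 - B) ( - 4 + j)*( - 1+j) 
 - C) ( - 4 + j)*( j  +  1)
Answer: B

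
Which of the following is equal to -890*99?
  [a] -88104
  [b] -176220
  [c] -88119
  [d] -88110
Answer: d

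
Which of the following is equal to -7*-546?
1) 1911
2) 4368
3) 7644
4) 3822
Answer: 4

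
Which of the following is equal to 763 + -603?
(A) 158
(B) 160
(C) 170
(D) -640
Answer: B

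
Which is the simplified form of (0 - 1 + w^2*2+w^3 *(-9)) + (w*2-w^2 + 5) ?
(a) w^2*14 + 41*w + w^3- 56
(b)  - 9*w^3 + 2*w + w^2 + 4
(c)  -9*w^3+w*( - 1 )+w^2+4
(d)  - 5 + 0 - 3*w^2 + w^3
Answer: b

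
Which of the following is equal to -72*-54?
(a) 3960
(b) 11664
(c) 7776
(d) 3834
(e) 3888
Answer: e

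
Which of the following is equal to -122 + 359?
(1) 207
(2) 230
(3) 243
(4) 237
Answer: 4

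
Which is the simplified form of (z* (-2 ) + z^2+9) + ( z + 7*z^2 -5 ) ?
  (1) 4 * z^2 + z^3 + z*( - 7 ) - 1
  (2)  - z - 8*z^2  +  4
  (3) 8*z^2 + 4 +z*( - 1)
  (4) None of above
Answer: 3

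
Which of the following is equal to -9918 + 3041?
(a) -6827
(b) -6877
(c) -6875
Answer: b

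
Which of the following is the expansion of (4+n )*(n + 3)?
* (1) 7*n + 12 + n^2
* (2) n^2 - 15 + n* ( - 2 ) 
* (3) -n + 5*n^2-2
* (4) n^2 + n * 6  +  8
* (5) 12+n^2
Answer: 1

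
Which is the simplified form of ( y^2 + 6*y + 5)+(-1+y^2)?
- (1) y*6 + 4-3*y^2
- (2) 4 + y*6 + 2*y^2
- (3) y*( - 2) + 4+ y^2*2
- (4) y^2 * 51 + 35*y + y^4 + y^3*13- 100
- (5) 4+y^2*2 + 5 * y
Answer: 2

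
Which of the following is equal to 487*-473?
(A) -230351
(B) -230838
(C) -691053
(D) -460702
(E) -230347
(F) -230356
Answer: A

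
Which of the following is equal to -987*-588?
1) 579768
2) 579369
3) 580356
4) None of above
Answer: 3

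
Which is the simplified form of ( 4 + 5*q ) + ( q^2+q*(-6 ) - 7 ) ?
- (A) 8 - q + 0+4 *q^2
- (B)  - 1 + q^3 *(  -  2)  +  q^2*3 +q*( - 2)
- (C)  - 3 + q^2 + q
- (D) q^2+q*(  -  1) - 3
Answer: D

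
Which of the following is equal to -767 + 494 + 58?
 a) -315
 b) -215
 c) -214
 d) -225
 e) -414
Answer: b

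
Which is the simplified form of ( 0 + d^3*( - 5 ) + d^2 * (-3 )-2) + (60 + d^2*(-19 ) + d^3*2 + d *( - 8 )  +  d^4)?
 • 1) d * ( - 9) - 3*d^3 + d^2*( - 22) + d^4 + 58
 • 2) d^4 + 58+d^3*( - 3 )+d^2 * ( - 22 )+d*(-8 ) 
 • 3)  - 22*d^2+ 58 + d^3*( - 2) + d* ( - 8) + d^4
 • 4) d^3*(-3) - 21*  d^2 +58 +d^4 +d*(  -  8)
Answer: 2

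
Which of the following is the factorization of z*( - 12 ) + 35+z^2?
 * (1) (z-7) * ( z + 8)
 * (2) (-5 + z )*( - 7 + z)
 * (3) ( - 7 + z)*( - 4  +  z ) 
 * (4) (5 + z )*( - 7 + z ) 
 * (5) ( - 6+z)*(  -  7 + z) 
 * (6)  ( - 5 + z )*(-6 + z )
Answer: 2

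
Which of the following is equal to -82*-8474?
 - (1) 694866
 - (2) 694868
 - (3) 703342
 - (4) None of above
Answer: 2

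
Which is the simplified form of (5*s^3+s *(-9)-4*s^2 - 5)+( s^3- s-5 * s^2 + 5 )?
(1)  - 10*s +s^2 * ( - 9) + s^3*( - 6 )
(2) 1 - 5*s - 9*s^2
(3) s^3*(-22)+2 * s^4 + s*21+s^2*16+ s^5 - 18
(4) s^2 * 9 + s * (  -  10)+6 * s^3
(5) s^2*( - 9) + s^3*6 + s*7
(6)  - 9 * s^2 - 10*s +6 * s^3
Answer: 6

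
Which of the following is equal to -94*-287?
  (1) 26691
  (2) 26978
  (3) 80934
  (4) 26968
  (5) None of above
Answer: 2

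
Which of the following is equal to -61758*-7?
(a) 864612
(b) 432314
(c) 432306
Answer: c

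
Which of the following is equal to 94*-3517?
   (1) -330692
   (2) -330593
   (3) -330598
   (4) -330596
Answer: 3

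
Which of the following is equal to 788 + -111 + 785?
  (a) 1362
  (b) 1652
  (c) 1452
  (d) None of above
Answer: d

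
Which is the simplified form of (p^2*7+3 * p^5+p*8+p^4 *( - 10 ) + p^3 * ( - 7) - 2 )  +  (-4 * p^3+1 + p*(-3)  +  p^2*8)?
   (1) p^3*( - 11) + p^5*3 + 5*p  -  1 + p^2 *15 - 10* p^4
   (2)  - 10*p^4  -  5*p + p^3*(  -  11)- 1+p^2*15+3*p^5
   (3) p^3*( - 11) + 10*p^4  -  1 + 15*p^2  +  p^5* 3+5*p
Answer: 1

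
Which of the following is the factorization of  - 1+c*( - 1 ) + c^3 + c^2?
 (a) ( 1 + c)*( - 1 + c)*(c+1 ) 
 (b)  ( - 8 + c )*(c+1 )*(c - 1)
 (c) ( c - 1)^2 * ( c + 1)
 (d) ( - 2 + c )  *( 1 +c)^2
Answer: a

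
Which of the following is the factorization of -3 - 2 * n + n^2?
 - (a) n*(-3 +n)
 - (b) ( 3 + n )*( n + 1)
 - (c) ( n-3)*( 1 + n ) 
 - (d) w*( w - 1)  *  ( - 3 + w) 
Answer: c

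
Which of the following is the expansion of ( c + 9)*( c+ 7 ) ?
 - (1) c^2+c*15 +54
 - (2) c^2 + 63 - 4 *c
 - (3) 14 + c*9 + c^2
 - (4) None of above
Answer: 4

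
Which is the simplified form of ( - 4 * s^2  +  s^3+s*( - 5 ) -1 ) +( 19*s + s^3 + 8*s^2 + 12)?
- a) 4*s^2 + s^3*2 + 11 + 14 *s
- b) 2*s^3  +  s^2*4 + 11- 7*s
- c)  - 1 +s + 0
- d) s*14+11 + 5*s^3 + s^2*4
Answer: a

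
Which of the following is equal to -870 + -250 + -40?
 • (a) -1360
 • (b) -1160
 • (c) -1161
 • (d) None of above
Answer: b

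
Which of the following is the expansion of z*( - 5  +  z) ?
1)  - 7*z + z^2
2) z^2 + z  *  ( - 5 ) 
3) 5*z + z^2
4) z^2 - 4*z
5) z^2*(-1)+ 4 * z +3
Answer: 2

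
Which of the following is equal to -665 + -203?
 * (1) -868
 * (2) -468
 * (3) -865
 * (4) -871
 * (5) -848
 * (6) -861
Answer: 1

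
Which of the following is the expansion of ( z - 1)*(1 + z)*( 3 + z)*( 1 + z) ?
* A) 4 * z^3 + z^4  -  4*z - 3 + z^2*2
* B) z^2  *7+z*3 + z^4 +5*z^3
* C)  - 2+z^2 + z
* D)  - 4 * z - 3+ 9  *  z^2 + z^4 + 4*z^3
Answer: A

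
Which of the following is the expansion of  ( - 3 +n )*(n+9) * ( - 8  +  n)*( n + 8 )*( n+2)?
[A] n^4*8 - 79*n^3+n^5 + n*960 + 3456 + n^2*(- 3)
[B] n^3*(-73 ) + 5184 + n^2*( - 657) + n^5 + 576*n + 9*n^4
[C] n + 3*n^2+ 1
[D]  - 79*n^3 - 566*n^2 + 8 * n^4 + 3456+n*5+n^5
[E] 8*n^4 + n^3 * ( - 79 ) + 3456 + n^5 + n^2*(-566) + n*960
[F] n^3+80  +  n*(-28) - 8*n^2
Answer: E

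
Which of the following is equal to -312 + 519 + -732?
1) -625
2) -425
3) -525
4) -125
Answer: 3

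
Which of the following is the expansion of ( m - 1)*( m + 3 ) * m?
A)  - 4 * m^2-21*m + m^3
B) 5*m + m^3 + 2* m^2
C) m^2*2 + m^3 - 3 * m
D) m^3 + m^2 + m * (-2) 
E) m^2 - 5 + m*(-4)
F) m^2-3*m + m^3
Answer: C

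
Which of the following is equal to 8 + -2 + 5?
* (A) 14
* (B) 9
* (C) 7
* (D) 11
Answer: D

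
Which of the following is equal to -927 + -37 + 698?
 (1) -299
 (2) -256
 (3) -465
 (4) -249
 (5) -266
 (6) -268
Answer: 5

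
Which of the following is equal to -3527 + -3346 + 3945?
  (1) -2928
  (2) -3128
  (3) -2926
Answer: 1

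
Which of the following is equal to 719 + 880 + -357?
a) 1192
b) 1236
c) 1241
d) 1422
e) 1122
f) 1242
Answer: f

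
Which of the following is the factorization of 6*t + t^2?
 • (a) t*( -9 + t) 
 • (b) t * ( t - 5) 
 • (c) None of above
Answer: c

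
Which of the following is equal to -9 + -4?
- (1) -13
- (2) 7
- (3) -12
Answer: 1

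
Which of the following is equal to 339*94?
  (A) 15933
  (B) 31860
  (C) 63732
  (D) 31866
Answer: D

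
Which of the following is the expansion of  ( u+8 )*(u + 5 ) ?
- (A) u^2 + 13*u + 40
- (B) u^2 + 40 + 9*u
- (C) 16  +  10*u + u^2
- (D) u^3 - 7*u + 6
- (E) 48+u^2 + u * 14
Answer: A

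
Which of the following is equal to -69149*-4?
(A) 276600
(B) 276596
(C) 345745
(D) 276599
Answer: B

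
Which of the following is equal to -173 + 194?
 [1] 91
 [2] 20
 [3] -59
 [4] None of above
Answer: 4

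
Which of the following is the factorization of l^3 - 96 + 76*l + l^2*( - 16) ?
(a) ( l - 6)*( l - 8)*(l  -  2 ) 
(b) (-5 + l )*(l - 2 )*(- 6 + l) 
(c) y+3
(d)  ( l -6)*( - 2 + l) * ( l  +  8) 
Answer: a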